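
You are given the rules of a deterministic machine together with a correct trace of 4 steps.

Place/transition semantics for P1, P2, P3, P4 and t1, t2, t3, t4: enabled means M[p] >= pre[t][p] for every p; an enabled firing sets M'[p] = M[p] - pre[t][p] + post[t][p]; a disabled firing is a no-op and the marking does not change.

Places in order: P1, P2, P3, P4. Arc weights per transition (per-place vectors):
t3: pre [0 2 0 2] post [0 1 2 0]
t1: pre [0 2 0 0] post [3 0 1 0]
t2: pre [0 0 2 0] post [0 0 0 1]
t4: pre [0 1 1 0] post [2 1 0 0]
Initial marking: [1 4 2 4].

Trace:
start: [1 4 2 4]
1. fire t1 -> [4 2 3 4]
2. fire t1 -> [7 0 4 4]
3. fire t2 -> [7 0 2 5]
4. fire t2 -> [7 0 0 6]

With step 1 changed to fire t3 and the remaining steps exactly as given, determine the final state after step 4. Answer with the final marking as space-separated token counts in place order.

4 1 1 4

(re-executing from step 1 with the substitution; state before step 1: [1 4 2 4])
1. fire t3 -> [1 3 4 2]
2. fire t1 -> [4 1 5 2]
3. fire t2 -> [4 1 3 3]
4. fire t2 -> [4 1 1 4]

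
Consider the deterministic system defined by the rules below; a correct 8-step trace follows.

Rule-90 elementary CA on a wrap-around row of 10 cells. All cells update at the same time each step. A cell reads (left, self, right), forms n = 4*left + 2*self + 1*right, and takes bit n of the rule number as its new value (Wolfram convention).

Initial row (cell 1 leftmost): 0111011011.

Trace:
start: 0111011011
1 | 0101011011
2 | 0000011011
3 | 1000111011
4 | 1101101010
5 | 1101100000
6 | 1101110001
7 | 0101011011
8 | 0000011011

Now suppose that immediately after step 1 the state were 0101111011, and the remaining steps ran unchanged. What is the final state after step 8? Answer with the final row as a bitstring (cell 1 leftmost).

0001001011

state after step 1 := 0101111011
2 | 0001001011
3 | 1010110011
4 | 1000111110
5 | 0101100010
6 | 1001110101
7 | 1111010001
8 | 0001001011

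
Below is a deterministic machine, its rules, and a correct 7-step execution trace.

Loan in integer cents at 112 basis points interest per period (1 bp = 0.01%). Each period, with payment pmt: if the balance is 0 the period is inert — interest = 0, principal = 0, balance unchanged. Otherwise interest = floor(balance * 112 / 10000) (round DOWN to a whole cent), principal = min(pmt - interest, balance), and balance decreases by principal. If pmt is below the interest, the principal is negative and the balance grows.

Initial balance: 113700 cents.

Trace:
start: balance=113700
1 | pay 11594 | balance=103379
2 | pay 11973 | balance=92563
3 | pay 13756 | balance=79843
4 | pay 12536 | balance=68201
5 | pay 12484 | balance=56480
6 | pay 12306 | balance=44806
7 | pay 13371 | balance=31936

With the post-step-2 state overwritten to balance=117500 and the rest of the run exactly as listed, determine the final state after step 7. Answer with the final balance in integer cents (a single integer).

state after step 2 := balance=117500
3 | pay 13756 | balance=105060
4 | pay 12536 | balance=93700
5 | pay 12484 | balance=82265
6 | pay 12306 | balance=70880
7 | pay 13371 | balance=58302

58302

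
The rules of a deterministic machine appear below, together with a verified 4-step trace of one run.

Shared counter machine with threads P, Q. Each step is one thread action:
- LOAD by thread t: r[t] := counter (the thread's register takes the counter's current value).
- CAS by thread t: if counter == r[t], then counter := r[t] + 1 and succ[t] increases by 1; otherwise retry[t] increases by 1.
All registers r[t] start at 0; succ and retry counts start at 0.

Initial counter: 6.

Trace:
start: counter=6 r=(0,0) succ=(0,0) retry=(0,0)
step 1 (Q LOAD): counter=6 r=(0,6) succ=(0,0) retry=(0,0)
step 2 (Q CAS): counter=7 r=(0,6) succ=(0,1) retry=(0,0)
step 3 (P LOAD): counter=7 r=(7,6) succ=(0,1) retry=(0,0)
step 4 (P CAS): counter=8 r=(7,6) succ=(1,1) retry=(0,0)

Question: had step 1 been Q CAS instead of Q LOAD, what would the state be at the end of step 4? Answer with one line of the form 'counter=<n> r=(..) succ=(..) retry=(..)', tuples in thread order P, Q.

(re-executing from step 1 with the substitution; state before step 1: counter=6 r=(0,0) succ=(0,0) retry=(0,0))
step 1 (Q CAS): counter=6 r=(0,0) succ=(0,0) retry=(0,1)
step 2 (Q CAS): counter=6 r=(0,0) succ=(0,0) retry=(0,2)
step 3 (P LOAD): counter=6 r=(6,0) succ=(0,0) retry=(0,2)
step 4 (P CAS): counter=7 r=(6,0) succ=(1,0) retry=(0,2)

counter=7 r=(6,0) succ=(1,0) retry=(0,2)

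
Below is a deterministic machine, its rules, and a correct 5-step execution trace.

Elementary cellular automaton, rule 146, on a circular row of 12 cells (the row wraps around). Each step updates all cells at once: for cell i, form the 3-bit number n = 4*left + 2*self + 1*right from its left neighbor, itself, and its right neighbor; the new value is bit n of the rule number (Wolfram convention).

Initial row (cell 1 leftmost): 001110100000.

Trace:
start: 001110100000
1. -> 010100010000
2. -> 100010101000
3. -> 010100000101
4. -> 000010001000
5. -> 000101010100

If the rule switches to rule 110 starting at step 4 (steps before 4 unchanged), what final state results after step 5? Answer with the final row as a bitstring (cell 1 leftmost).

(re-executing steps 4..5 under rule 110; state before step 4: 010100000101)
4. -> 111100001111
5. -> 000100011000

000100011000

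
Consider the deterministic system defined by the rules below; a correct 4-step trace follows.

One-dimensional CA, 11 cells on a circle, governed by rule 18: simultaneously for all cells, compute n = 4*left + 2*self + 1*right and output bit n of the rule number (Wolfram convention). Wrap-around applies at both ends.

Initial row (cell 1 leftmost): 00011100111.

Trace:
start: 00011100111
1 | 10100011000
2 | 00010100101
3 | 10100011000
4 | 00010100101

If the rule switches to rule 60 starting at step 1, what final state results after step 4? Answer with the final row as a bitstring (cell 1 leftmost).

01101101001

(re-executing steps 1..4 under rule 60; state before step 1: 00011100111)
1 | 10010010100
2 | 11011011110
3 | 10110110001
4 | 01101101001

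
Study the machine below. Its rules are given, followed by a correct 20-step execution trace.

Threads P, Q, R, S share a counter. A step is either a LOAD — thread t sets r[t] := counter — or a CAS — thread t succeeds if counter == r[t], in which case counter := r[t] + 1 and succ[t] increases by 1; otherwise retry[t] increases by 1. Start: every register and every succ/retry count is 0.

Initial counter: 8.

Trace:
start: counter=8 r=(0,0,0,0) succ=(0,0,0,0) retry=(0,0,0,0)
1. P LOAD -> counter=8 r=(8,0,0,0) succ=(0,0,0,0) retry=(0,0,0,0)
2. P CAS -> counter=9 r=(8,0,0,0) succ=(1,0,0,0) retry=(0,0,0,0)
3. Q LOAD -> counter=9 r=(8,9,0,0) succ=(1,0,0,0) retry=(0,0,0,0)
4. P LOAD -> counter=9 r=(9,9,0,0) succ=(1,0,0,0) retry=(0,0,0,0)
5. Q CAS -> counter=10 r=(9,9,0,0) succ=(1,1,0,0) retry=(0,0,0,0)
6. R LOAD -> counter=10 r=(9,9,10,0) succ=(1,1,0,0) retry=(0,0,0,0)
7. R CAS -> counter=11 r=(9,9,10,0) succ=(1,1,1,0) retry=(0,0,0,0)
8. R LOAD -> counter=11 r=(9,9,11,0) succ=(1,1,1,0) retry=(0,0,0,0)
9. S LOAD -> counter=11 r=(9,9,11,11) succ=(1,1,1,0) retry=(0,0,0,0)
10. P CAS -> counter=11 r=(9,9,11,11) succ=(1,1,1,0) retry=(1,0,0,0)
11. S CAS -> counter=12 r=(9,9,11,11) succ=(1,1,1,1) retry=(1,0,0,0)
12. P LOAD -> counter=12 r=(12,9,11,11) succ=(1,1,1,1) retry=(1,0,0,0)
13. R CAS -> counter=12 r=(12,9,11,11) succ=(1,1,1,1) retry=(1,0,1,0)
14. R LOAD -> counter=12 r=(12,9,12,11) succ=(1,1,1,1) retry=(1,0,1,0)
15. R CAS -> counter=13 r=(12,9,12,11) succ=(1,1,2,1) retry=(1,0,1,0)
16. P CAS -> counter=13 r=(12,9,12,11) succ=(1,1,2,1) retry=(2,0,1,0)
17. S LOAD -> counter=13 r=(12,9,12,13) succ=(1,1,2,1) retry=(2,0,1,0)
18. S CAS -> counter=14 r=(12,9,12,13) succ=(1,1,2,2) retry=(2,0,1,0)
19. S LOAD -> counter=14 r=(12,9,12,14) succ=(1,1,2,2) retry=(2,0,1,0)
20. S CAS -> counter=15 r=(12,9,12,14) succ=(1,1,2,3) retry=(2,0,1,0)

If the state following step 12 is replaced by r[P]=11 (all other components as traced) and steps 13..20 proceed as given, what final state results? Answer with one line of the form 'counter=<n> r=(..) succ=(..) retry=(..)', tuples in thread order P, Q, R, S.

state after step 12 := counter=12 r=(11,9,11,11) succ=(1,1,1,1) retry=(1,0,0,0)
13. R CAS -> counter=12 r=(11,9,11,11) succ=(1,1,1,1) retry=(1,0,1,0)
14. R LOAD -> counter=12 r=(11,9,12,11) succ=(1,1,1,1) retry=(1,0,1,0)
15. R CAS -> counter=13 r=(11,9,12,11) succ=(1,1,2,1) retry=(1,0,1,0)
16. P CAS -> counter=13 r=(11,9,12,11) succ=(1,1,2,1) retry=(2,0,1,0)
17. S LOAD -> counter=13 r=(11,9,12,13) succ=(1,1,2,1) retry=(2,0,1,0)
18. S CAS -> counter=14 r=(11,9,12,13) succ=(1,1,2,2) retry=(2,0,1,0)
19. S LOAD -> counter=14 r=(11,9,12,14) succ=(1,1,2,2) retry=(2,0,1,0)
20. S CAS -> counter=15 r=(11,9,12,14) succ=(1,1,2,3) retry=(2,0,1,0)

counter=15 r=(11,9,12,14) succ=(1,1,2,3) retry=(2,0,1,0)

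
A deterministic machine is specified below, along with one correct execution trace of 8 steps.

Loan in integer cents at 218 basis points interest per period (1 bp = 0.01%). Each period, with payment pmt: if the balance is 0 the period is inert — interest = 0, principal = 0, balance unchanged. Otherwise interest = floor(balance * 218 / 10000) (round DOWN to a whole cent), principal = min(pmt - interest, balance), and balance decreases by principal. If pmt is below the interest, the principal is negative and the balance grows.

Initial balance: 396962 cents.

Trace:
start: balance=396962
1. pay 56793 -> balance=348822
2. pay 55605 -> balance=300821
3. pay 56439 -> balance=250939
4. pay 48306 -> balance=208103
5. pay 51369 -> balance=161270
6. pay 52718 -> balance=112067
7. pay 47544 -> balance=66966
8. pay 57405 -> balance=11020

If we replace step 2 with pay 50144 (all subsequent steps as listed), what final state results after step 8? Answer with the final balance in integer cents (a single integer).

(re-executing from step 2 with the substitution; state before step 2: balance=348822)
2. pay 50144 -> balance=306282
3. pay 56439 -> balance=256519
4. pay 48306 -> balance=213805
5. pay 51369 -> balance=167096
6. pay 52718 -> balance=118020
7. pay 47544 -> balance=73048
8. pay 57405 -> balance=17235

17235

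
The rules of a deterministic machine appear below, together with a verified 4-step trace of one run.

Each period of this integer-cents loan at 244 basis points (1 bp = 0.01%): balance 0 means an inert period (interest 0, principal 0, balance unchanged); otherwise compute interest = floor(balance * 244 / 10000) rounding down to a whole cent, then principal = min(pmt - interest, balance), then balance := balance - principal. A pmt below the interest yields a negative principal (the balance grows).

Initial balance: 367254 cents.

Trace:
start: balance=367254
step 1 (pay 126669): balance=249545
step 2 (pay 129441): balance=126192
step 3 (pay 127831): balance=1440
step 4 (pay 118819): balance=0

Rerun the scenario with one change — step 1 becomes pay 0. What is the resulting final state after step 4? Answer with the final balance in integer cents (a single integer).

(re-executing from step 1 with the substitution; state before step 1: balance=367254)
step 1 (pay 0): balance=376214
step 2 (pay 129441): balance=255952
step 3 (pay 127831): balance=134366
step 4 (pay 118819): balance=18825

18825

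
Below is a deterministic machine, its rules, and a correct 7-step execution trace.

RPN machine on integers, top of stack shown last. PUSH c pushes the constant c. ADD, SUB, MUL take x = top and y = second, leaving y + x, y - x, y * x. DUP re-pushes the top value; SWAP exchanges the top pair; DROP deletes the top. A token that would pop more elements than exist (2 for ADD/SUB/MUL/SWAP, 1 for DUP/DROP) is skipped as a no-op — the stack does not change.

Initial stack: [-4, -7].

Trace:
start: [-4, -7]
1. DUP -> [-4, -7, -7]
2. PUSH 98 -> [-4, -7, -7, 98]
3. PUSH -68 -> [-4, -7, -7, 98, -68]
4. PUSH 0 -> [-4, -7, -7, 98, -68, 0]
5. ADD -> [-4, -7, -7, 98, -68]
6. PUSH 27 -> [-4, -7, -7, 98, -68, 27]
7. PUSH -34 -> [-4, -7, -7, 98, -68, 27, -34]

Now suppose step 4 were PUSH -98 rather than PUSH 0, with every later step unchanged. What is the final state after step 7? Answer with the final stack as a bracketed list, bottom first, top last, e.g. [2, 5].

[-4, -7, -7, 98, -166, 27, -34]

(re-executing from step 4 with the substitution; state before step 4: [-4, -7, -7, 98, -68])
4. PUSH -98 -> [-4, -7, -7, 98, -68, -98]
5. ADD -> [-4, -7, -7, 98, -166]
6. PUSH 27 -> [-4, -7, -7, 98, -166, 27]
7. PUSH -34 -> [-4, -7, -7, 98, -166, 27, -34]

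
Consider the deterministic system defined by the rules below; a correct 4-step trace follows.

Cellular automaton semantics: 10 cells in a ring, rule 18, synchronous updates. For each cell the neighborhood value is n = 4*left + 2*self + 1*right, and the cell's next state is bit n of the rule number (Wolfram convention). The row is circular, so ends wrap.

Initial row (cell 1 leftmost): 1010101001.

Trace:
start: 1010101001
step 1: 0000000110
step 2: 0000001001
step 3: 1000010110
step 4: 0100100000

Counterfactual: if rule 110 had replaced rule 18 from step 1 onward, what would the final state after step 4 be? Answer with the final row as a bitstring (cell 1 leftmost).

(re-executing steps 1..4 under rule 110; state before step 1: 1010101001)
step 1: 1111111011
step 2: 0000001110
step 3: 0000011010
step 4: 0000111110

0000111110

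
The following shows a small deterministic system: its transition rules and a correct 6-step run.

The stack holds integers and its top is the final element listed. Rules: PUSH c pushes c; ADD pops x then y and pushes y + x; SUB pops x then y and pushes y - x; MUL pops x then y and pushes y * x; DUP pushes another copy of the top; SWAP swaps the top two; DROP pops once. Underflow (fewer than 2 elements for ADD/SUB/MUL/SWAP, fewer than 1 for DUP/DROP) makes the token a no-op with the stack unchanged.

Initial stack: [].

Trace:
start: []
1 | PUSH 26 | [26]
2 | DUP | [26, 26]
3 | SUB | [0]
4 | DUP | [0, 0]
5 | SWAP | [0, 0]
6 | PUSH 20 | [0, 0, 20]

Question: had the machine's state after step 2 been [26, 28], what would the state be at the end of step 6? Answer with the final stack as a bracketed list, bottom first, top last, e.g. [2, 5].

state after step 2 := [26, 28]
3 | SUB | [-2]
4 | DUP | [-2, -2]
5 | SWAP | [-2, -2]
6 | PUSH 20 | [-2, -2, 20]

[-2, -2, 20]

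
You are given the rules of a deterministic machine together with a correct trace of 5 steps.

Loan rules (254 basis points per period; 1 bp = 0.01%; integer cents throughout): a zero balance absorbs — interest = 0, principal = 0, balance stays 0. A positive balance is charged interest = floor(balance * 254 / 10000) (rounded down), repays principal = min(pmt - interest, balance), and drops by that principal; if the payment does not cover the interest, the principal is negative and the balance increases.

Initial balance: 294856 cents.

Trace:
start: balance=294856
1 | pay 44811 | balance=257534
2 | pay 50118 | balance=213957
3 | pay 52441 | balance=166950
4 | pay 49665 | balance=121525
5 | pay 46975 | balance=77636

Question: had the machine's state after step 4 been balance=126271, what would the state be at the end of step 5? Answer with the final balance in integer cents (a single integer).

82503

state after step 4 := balance=126271
5 | pay 46975 | balance=82503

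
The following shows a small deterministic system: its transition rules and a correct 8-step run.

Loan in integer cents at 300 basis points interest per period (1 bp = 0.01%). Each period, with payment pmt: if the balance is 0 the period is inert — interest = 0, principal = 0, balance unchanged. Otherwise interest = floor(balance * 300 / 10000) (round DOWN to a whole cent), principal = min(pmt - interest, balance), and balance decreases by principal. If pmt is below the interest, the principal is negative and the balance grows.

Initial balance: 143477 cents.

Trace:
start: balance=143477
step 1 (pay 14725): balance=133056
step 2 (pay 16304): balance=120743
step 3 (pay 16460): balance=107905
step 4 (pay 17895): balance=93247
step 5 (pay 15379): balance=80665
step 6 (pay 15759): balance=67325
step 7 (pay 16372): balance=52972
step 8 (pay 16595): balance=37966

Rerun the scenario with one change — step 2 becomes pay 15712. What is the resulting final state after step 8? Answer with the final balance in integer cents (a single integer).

38673

(re-executing from step 2 with the substitution; state before step 2: balance=133056)
step 2 (pay 15712): balance=121335
step 3 (pay 16460): balance=108515
step 4 (pay 17895): balance=93875
step 5 (pay 15379): balance=81312
step 6 (pay 15759): balance=67992
step 7 (pay 16372): balance=53659
step 8 (pay 16595): balance=38673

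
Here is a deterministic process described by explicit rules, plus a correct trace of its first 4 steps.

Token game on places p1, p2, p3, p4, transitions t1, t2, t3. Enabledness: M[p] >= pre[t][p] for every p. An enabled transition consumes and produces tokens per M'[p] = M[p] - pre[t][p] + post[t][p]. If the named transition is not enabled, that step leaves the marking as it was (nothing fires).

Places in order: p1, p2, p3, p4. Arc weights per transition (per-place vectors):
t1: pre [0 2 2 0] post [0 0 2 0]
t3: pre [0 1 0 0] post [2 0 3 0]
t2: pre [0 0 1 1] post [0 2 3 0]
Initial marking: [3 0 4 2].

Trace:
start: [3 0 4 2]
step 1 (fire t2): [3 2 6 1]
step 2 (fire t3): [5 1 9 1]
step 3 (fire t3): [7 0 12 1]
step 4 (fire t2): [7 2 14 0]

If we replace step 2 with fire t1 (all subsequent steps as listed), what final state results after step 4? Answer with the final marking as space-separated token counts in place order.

(re-executing from step 2 with the substitution; state before step 2: [3 2 6 1])
step 2 (fire t1): [3 0 6 1]
step 3 (fire t3): [3 0 6 1]
step 4 (fire t2): [3 2 8 0]

3 2 8 0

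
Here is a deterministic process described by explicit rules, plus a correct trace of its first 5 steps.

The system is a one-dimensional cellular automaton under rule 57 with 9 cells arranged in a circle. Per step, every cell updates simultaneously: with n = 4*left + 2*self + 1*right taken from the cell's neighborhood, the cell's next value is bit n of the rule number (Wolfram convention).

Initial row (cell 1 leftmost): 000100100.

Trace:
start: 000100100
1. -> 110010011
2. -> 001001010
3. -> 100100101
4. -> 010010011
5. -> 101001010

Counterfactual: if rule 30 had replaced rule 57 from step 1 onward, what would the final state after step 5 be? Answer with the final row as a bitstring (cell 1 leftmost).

(re-executing steps 1..5 under rule 30; state before step 1: 000100100)
1. -> 001111110
2. -> 011000001
3. -> 010100011
4. -> 010110110
5. -> 110100101

110100101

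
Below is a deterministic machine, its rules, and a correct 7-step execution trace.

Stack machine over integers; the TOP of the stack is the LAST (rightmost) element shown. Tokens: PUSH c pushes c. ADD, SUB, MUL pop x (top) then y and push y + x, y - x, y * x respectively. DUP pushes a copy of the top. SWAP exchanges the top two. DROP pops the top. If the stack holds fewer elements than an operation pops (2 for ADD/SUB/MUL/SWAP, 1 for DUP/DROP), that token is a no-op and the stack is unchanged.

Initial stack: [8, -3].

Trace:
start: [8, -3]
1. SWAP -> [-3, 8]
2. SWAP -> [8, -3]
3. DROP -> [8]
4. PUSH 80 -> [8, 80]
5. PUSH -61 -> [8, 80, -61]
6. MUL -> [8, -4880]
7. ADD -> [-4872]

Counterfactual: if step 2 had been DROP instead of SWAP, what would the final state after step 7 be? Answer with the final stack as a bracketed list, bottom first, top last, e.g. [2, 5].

[-4880]

(re-executing from step 2 with the substitution; state before step 2: [-3, 8])
2. DROP -> [-3]
3. DROP -> []
4. PUSH 80 -> [80]
5. PUSH -61 -> [80, -61]
6. MUL -> [-4880]
7. ADD -> [-4880]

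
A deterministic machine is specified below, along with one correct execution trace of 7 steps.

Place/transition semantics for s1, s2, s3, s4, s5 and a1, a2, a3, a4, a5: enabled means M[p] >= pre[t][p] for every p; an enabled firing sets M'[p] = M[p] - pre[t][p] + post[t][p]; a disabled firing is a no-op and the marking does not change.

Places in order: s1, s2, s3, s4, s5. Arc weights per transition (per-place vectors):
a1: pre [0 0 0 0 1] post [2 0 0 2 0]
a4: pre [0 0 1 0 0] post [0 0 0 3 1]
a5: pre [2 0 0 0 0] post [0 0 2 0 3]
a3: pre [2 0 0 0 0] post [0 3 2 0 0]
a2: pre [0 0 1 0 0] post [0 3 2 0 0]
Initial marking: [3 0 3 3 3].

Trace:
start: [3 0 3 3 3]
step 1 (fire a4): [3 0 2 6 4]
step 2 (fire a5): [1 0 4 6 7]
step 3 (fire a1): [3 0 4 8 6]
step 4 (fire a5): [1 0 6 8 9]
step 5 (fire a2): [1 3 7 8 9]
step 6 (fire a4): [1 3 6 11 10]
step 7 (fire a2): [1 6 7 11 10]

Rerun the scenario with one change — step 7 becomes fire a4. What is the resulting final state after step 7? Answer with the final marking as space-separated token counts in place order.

1 3 5 14 11

(re-executing from step 7 with the substitution; state before step 7: [1 3 6 11 10])
step 7 (fire a4): [1 3 5 14 11]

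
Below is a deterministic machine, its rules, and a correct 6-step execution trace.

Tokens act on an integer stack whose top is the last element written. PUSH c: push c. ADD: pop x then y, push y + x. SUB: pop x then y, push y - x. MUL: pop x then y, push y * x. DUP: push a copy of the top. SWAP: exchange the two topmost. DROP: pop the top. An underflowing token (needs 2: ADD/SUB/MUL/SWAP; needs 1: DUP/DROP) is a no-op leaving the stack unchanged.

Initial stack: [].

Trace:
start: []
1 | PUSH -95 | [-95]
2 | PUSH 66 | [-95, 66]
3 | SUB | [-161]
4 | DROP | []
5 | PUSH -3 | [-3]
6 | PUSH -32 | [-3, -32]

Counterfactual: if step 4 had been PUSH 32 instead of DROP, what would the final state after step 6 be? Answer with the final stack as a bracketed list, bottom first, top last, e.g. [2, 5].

[-161, 32, -3, -32]

(re-executing from step 4 with the substitution; state before step 4: [-161])
4 | PUSH 32 | [-161, 32]
5 | PUSH -3 | [-161, 32, -3]
6 | PUSH -32 | [-161, 32, -3, -32]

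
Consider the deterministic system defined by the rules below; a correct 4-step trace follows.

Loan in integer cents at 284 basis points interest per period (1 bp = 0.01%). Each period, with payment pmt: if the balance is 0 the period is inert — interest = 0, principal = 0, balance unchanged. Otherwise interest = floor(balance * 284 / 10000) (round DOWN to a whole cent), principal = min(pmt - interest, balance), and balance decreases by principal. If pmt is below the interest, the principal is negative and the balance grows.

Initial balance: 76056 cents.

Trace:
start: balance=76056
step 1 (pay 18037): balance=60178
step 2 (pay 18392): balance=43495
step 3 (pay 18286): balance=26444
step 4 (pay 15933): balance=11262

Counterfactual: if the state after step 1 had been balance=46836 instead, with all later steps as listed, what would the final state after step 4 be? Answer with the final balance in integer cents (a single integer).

0

state after step 1 := balance=46836
step 2 (pay 18392): balance=29774
step 3 (pay 18286): balance=12333
step 4 (pay 15933): balance=0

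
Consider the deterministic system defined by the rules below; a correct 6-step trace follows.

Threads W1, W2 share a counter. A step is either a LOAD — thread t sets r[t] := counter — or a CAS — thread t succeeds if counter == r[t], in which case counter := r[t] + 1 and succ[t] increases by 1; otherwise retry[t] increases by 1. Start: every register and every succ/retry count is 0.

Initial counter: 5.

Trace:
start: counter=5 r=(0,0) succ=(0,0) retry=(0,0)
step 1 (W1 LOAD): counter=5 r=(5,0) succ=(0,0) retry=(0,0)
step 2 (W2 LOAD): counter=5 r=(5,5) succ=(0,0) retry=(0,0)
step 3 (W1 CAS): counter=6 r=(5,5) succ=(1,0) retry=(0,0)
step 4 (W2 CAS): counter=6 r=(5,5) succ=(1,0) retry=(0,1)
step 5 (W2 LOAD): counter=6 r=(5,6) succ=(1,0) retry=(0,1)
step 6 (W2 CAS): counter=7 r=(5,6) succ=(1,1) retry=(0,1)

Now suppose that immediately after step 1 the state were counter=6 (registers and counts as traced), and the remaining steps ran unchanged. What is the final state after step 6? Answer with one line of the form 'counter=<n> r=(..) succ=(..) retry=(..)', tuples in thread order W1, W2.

counter=8 r=(5,7) succ=(0,2) retry=(1,0)

state after step 1 := counter=6 r=(5,0) succ=(0,0) retry=(0,0)
step 2 (W2 LOAD): counter=6 r=(5,6) succ=(0,0) retry=(0,0)
step 3 (W1 CAS): counter=6 r=(5,6) succ=(0,0) retry=(1,0)
step 4 (W2 CAS): counter=7 r=(5,6) succ=(0,1) retry=(1,0)
step 5 (W2 LOAD): counter=7 r=(5,7) succ=(0,1) retry=(1,0)
step 6 (W2 CAS): counter=8 r=(5,7) succ=(0,2) retry=(1,0)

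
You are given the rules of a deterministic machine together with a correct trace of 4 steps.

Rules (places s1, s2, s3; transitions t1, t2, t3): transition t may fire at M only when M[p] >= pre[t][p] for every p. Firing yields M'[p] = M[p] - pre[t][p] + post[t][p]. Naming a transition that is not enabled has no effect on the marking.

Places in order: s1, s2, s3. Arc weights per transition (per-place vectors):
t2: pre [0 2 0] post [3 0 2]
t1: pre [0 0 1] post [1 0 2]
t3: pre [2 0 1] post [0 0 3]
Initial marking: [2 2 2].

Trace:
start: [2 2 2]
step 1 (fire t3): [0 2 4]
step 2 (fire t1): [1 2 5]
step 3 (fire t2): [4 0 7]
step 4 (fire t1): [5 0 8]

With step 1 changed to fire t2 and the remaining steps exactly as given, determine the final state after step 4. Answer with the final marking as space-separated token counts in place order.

7 0 6

(re-executing from step 1 with the substitution; state before step 1: [2 2 2])
step 1 (fire t2): [5 0 4]
step 2 (fire t1): [6 0 5]
step 3 (fire t2): [6 0 5]
step 4 (fire t1): [7 0 6]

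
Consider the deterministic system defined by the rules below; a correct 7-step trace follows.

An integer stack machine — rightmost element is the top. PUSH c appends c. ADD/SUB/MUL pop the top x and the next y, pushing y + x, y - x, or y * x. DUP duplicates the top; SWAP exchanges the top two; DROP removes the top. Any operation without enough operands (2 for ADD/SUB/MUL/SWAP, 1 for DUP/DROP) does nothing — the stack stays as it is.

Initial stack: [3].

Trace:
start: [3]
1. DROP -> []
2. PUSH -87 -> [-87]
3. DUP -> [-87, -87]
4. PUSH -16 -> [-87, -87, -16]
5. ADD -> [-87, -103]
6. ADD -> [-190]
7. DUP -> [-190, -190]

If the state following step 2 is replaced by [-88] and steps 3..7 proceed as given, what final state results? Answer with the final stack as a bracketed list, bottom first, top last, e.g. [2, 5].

[-192, -192]

state after step 2 := [-88]
3. DUP -> [-88, -88]
4. PUSH -16 -> [-88, -88, -16]
5. ADD -> [-88, -104]
6. ADD -> [-192]
7. DUP -> [-192, -192]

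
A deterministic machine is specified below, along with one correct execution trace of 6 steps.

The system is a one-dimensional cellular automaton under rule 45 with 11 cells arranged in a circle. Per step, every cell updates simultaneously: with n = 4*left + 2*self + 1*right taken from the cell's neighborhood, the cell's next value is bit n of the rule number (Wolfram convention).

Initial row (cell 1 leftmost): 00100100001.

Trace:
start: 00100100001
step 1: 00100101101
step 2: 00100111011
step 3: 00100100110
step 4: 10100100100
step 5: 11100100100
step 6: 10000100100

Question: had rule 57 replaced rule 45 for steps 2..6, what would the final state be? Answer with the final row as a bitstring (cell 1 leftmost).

(re-executing steps 2..6 under rule 57; state before step 2: 00100101101)
step 2: 10010011010
step 3: 01001010101
step 4: 10100101010
step 5: 01010010101
step 6: 10101001010

10101001010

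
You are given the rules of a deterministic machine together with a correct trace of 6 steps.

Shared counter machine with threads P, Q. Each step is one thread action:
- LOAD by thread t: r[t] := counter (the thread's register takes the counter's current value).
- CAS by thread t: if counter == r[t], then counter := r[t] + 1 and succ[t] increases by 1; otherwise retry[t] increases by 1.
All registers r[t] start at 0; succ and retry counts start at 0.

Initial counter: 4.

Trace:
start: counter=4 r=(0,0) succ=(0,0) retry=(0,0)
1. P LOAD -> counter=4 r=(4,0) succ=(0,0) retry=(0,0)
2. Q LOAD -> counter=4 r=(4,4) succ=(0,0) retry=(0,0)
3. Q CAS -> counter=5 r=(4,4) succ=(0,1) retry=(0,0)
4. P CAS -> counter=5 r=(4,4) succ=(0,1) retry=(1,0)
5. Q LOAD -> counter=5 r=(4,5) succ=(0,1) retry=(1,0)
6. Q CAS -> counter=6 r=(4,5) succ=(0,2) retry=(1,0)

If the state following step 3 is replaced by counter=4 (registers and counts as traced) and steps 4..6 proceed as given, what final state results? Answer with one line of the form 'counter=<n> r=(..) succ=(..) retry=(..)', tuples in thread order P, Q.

counter=6 r=(4,5) succ=(1,2) retry=(0,0)

state after step 3 := counter=4 r=(4,4) succ=(0,1) retry=(0,0)
4. P CAS -> counter=5 r=(4,4) succ=(1,1) retry=(0,0)
5. Q LOAD -> counter=5 r=(4,5) succ=(1,1) retry=(0,0)
6. Q CAS -> counter=6 r=(4,5) succ=(1,2) retry=(0,0)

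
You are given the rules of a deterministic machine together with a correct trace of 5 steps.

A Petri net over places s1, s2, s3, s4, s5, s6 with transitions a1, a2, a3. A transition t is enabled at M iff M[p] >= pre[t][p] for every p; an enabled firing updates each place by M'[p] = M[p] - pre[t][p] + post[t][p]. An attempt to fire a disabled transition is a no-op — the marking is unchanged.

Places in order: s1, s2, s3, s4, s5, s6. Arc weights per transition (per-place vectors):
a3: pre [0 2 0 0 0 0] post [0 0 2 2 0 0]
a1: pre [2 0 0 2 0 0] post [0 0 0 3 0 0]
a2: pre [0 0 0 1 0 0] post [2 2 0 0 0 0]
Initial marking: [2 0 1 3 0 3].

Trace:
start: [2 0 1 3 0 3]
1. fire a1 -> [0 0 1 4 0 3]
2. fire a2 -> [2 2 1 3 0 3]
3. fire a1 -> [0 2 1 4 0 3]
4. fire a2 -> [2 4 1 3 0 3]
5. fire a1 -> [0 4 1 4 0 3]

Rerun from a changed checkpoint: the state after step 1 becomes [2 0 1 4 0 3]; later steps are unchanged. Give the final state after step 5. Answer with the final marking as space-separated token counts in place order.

2 4 1 4 0 3

state after step 1 := [2 0 1 4 0 3]
2. fire a2 -> [4 2 1 3 0 3]
3. fire a1 -> [2 2 1 4 0 3]
4. fire a2 -> [4 4 1 3 0 3]
5. fire a1 -> [2 4 1 4 0 3]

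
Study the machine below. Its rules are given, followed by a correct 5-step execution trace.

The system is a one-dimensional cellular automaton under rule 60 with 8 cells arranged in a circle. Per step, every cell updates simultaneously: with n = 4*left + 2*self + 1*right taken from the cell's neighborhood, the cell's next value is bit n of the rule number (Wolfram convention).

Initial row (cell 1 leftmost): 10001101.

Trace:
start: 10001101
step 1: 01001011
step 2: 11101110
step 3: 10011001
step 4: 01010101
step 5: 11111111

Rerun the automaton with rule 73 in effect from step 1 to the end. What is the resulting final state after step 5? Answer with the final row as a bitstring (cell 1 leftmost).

10101101

(re-executing steps 1..5 under rule 73; state before step 1: 10001101)
step 1: 10101101
step 2: 10001101
step 3: 10101101
step 4: 10001101
step 5: 10101101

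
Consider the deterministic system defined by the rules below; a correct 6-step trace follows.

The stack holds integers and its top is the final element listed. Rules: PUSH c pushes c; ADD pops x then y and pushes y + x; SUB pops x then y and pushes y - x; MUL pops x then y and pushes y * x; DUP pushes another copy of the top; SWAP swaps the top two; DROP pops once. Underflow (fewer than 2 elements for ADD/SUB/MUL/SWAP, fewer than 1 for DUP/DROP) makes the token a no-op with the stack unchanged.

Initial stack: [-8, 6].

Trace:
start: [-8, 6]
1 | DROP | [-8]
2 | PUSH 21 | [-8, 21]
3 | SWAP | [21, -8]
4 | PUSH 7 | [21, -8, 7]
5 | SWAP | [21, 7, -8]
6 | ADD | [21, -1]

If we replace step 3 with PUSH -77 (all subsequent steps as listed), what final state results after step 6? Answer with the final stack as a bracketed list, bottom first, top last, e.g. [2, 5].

[-8, 21, -70]

(re-executing from step 3 with the substitution; state before step 3: [-8, 21])
3 | PUSH -77 | [-8, 21, -77]
4 | PUSH 7 | [-8, 21, -77, 7]
5 | SWAP | [-8, 21, 7, -77]
6 | ADD | [-8, 21, -70]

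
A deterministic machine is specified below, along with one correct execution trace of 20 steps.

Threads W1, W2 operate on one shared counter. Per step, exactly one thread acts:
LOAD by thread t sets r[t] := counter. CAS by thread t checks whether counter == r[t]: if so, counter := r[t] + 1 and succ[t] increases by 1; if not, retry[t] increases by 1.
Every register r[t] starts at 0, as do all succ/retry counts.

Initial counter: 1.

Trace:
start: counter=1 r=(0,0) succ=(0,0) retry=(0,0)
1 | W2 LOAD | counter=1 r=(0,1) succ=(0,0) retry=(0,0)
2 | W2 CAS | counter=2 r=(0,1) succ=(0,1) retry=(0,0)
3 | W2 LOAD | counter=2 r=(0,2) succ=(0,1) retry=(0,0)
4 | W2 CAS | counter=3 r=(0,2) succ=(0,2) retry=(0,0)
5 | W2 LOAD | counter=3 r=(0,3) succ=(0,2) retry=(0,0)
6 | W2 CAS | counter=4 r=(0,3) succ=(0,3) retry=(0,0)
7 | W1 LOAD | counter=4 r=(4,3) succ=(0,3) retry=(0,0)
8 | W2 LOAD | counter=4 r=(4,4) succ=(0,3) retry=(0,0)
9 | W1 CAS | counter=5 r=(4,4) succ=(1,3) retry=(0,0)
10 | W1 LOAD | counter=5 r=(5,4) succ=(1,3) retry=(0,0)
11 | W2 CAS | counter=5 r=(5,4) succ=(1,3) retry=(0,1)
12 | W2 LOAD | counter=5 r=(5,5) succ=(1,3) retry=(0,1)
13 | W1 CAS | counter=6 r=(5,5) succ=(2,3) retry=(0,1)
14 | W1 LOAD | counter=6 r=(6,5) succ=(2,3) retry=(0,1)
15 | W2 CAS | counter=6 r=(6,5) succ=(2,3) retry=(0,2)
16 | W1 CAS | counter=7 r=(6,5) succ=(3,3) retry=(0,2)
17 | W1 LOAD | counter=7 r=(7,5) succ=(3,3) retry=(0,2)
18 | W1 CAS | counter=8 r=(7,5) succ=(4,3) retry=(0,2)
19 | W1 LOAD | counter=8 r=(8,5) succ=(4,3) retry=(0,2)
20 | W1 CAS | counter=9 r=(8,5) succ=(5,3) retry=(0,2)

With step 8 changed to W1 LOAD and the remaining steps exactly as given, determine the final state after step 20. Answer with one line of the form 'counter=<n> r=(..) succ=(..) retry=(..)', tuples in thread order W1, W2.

counter=9 r=(8,5) succ=(5,3) retry=(0,2)

(re-executing from step 8 with the substitution; state before step 8: counter=4 r=(4,3) succ=(0,3) retry=(0,0))
8 | W1 LOAD | counter=4 r=(4,3) succ=(0,3) retry=(0,0)
9 | W1 CAS | counter=5 r=(4,3) succ=(1,3) retry=(0,0)
10 | W1 LOAD | counter=5 r=(5,3) succ=(1,3) retry=(0,0)
11 | W2 CAS | counter=5 r=(5,3) succ=(1,3) retry=(0,1)
12 | W2 LOAD | counter=5 r=(5,5) succ=(1,3) retry=(0,1)
13 | W1 CAS | counter=6 r=(5,5) succ=(2,3) retry=(0,1)
14 | W1 LOAD | counter=6 r=(6,5) succ=(2,3) retry=(0,1)
15 | W2 CAS | counter=6 r=(6,5) succ=(2,3) retry=(0,2)
16 | W1 CAS | counter=7 r=(6,5) succ=(3,3) retry=(0,2)
17 | W1 LOAD | counter=7 r=(7,5) succ=(3,3) retry=(0,2)
18 | W1 CAS | counter=8 r=(7,5) succ=(4,3) retry=(0,2)
19 | W1 LOAD | counter=8 r=(8,5) succ=(4,3) retry=(0,2)
20 | W1 CAS | counter=9 r=(8,5) succ=(5,3) retry=(0,2)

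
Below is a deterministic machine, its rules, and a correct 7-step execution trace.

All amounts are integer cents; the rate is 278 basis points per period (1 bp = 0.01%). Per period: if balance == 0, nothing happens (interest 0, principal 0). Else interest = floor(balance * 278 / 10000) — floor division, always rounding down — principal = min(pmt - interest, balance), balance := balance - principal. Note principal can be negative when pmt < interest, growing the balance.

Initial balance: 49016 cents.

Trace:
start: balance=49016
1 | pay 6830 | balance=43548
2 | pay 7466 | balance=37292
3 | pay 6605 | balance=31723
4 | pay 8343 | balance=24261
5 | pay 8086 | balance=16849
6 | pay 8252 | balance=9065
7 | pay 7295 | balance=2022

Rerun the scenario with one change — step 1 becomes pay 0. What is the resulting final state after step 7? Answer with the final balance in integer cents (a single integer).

10073

(re-executing from step 1 with the substitution; state before step 1: balance=49016)
1 | pay 0 | balance=50378
2 | pay 7466 | balance=44312
3 | pay 6605 | balance=38938
4 | pay 8343 | balance=31677
5 | pay 8086 | balance=24471
6 | pay 8252 | balance=16899
7 | pay 7295 | balance=10073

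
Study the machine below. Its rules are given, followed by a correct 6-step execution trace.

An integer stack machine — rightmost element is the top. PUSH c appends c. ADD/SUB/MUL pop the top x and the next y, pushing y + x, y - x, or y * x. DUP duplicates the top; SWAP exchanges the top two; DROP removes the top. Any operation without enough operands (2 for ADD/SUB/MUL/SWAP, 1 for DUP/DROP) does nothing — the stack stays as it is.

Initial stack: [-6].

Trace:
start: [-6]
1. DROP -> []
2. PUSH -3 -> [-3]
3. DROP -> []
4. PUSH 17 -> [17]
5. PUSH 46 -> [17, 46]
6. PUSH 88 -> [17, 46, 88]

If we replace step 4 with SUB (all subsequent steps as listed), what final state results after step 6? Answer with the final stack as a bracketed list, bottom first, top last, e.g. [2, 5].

[46, 88]

(re-executing from step 4 with the substitution; state before step 4: [])
4. SUB -> []
5. PUSH 46 -> [46]
6. PUSH 88 -> [46, 88]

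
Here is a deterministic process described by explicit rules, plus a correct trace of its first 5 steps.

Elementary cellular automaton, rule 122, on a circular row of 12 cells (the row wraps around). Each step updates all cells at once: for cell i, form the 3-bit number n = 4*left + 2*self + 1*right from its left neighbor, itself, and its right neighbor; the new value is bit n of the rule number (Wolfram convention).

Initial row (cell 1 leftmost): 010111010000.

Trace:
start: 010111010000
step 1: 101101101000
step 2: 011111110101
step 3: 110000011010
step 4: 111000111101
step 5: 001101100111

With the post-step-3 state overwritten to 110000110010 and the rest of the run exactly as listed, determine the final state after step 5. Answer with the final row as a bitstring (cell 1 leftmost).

001111000111

state after step 3 := 110000110010
step 4: 111001111101
step 5: 001111000111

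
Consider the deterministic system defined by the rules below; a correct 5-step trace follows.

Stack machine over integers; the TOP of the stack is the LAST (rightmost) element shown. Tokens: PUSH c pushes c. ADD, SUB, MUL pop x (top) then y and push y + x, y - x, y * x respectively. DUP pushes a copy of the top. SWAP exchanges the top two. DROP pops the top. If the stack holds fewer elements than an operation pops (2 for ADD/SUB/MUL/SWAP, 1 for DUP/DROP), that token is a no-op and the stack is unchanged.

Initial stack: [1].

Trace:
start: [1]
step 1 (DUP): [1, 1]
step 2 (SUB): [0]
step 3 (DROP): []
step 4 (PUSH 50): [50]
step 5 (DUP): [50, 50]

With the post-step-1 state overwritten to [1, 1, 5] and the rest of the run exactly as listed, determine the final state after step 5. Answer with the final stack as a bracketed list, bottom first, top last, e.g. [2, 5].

state after step 1 := [1, 1, 5]
step 2 (SUB): [1, -4]
step 3 (DROP): [1]
step 4 (PUSH 50): [1, 50]
step 5 (DUP): [1, 50, 50]

[1, 50, 50]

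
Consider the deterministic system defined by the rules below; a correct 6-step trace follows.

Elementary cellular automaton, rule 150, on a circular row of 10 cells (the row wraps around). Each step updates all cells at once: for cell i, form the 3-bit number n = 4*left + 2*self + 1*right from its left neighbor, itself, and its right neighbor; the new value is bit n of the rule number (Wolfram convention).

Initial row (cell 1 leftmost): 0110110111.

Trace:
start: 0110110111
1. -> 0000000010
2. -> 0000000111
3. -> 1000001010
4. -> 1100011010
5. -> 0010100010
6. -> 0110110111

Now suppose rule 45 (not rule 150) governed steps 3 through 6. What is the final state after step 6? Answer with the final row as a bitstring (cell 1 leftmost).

0011011110

(re-executing steps 3..6 under rule 45; state before step 3: 0000000111)
3. -> 0111110100
4. -> 0100001101
5. -> 1101101011
6. -> 0011011110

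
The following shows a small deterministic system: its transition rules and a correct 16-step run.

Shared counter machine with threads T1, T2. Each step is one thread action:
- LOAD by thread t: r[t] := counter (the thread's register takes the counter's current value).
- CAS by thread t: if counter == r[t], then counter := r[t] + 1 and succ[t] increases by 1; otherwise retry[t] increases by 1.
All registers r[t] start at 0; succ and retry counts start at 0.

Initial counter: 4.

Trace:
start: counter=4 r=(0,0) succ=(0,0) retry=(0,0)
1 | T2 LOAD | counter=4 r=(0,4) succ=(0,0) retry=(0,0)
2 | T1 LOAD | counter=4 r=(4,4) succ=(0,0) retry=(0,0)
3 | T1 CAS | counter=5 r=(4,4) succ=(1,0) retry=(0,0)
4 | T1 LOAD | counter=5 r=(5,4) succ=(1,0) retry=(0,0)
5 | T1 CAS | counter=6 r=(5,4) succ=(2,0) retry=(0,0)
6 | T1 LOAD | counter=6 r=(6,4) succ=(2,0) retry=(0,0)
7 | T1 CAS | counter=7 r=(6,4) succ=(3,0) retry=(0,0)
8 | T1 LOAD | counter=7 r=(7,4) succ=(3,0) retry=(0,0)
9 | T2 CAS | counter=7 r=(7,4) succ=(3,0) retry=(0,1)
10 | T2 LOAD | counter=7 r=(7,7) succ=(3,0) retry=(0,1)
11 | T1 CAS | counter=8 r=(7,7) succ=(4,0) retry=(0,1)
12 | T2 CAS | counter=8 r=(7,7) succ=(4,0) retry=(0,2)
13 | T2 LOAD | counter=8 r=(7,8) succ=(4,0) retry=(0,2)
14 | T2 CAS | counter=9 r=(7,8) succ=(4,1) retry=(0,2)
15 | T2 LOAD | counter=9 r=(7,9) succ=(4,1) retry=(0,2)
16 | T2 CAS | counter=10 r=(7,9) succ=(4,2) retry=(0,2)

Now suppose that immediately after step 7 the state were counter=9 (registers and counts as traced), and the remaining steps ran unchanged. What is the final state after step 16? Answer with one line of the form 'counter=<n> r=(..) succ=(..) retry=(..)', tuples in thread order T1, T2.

counter=12 r=(9,11) succ=(4,2) retry=(0,2)

state after step 7 := counter=9 r=(6,4) succ=(3,0) retry=(0,0)
8 | T1 LOAD | counter=9 r=(9,4) succ=(3,0) retry=(0,0)
9 | T2 CAS | counter=9 r=(9,4) succ=(3,0) retry=(0,1)
10 | T2 LOAD | counter=9 r=(9,9) succ=(3,0) retry=(0,1)
11 | T1 CAS | counter=10 r=(9,9) succ=(4,0) retry=(0,1)
12 | T2 CAS | counter=10 r=(9,9) succ=(4,0) retry=(0,2)
13 | T2 LOAD | counter=10 r=(9,10) succ=(4,0) retry=(0,2)
14 | T2 CAS | counter=11 r=(9,10) succ=(4,1) retry=(0,2)
15 | T2 LOAD | counter=11 r=(9,11) succ=(4,1) retry=(0,2)
16 | T2 CAS | counter=12 r=(9,11) succ=(4,2) retry=(0,2)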